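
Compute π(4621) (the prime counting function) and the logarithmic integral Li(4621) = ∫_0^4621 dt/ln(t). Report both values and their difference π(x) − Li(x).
π(4621) = 624;  Li(4621) ≈ 639.58;  π(x) − Li(x) ≈ -15.58.

Direct count of primes ≤ 4621 gives π(4621) = 624. Numerical evaluation of the logarithmic integral gives Li(4621) ≈ 639.58. The difference π(x) − Li(x) ≈ -15.58 is typically negative for small/moderate x (Li(x) overestimates), though Littlewood's theorem shows this sign changes infinitely often.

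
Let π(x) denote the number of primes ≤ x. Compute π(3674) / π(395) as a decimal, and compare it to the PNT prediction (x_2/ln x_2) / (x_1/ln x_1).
π(3674)/π(395) = 513/77 ≈ 6.6623;  PNT prediction ≈ 6.7744.

π(395) = 77 and π(3674) = 513, so π(3674)/π(395) ≈ 6.6623. The PNT-predicted ratio is (3674/ln(3674)) / (395/ln(395)) ≈ 6.7744. The two agree to within a few percent, as expected.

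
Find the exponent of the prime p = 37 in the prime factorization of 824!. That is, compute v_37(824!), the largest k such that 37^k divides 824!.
v_37(824!) = 22

Legendre's formula: v_p(n!) = Σ_{k ≥ 1} ⌊n / p^k⌋. For p = 37, n = 824, the terms are:
  ⌊824/37^1⌋ = ⌊824/37⌋ = 22
(the next term ⌊824/37^2⌋ = 0, terminating the sum). Summing: v_37(824!) = 22 = 22.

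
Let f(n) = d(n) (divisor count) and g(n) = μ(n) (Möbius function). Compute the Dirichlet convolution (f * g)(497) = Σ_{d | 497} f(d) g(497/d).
(d * μ)(497) = 1

Divisors of 497: [1, 7, 71, 497]. For each d | 497:
  d = 1: d(1) · μ(497/1) = 1 · 1 = 1
  d = 7: d(7) · μ(497/7) = 2 · -1 = -2
  d = 71: d(71) · μ(497/71) = 2 · -1 = -2
  d = 497: d(497) · μ(497/497) = 4 · 1 = 4
Summing: (d * μ)(497) = 1 + -2 + -2 + 4 = 1.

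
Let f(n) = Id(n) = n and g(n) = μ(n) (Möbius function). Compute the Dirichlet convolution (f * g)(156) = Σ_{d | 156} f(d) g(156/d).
(Id * μ)(156) = 48

Divisors of 156: [1, 2, 3, 4, 6, 12, 13, 26, 39, 52, 78, 156]. For each d | 156:
  d = 1: Id(1) · μ(156/1) = 1 · 0 = 0
  d = 2: Id(2) · μ(156/2) = 2 · -1 = -2
  d = 3: Id(3) · μ(156/3) = 3 · 0 = 0
  d = 4: Id(4) · μ(156/4) = 4 · 1 = 4
  d = 6: Id(6) · μ(156/6) = 6 · 1 = 6
  d = 12: Id(12) · μ(156/12) = 12 · -1 = -12
  d = 13: Id(13) · μ(156/13) = 13 · 0 = 0
  d = 26: Id(26) · μ(156/26) = 26 · 1 = 26
  d = 39: Id(39) · μ(156/39) = 39 · 0 = 0
  d = 52: Id(52) · μ(156/52) = 52 · -1 = -52
  d = 78: Id(78) · μ(156/78) = 78 · -1 = -78
  d = 156: Id(156) · μ(156/156) = 156 · 1 = 156
Summing: (Id * μ)(156) = 0 + -2 + 0 + 4 + 6 + -12 + 0 + 26 + 0 + -52 + -78 + 156 = 48.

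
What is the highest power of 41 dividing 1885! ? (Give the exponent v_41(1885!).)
v_41(1885!) = 46

Legendre's formula: v_p(n!) = Σ_{k ≥ 1} ⌊n / p^k⌋. For p = 41, n = 1885, the terms are:
  ⌊1885/41^1⌋ = ⌊1885/41⌋ = 45
  ⌊1885/41^2⌋ = ⌊1885/1681⌋ = 1
(the next term ⌊1885/41^3⌋ = 0, terminating the sum). Summing: v_41(1885!) = 45 + 1 = 46.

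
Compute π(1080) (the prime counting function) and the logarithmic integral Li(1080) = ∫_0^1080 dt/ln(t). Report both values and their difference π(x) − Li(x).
π(1080) = 180;  Li(1080) ≈ 189.13;  π(x) − Li(x) ≈ -9.13.

Direct count of primes ≤ 1080 gives π(1080) = 180. Numerical evaluation of the logarithmic integral gives Li(1080) ≈ 189.13. The difference π(x) − Li(x) ≈ -9.13 is typically negative for small/moderate x (Li(x) overestimates), though Littlewood's theorem shows this sign changes infinitely often.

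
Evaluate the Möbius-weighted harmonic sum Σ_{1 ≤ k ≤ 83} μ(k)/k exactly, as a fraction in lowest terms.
Σ μ(k)/k = -223590076836035175208867029720/8902150522975861711854133933093

Values of μ(k) for 1 ≤ k ≤ 83: μ(1) = 1, μ(2) = -1, μ(3) = -1, μ(5) = -1, μ(6) = 1, μ(7) = -1, μ(10) = 1, μ(11) = -1, μ(13) = -1, μ(14) = 1, μ(15) = 1, μ(17) = -1, μ(19) = -1, μ(21) = 1, μ(22) = 1, μ(23) = -1, μ(26) = 1, μ(29) = -1, μ(30) = -1, μ(31) = -1, μ(33) = 1, μ(34) = 1, μ(35) = 1, μ(37) = -1, μ(38) = 1, μ(39) = 1, μ(41) = -1, μ(42) = -1, μ(43) = -1, μ(46) = 1, μ(47) = -1, μ(51) = 1, μ(53) = -1, μ(55) = 1, μ(57) = 1, μ(58) = 1, μ(59) = -1, μ(61) = -1, μ(62) = 1, μ(65) = 1, μ(66) = -1, μ(67) = -1, μ(69) = 1, μ(70) = -1, μ(71) = -1, μ(73) = -1, μ(74) = 1, μ(77) = 1, μ(78) = -1, μ(79) = -1, μ(82) = 1, μ(83) = -1, with μ = 0 on non-squarefree integers. Summing μ(k)/k for k where μ(k) ≠ 0 gives -223590076836035175208867029720/8902150522975861711854133933093 ≈ -0.0251. (PNT ⟺ this sum → 0 as n → ∞.)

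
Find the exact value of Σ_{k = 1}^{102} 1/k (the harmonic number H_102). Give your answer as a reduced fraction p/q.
H_102 = 1466680552926312970266451896162877432149019/281670315928038407744716588098661706369472

Direct summation: H_102 = 1 + 1/2 + ... + 1/102. The least common denominator is lcm(1, ..., 102) = 7041757898200960193617914702466542659236800; over this denominator the numerator is 7041757898200960193617914702466542659236800 + 3520878949100480096808957351233271329618400 + 2347252632733653397872638234155514219745600 + 1760439474550240048404478675616635664809200 + 1408351579640192038723582940493308531847360 + 1173626316366826698936319117077757109872800 + 1005965414028708599088273528923791808462400 + 880219737275120024202239337808317832404600 + 782417544244551132624212744718504739915200 + 704175789820096019361791470246654265923680 + 640159808927360017601628609315140241748800 + 586813158183413349468159558538878554936400 + 541673684476996937970608823266657127633600 + 502982707014354299544136764461895904231200 + 469450526546730679574527646831102843949120 + 440109868637560012101119668904158916202300 + 414221052835350599624583217792149568190400 + 391208772122275566312106372359252369957600 + 370618836747418957558837615919291718907200 + 352087894910048009680895735123327132961840 + 335321804676236199696091176307930602820800 + 320079904463680008800814304657570120874400 + 306163386878302617113822378368110550401600 + 293406579091706674734079779269439277468200 + 281670315928038407744716588098661706369472 + 270836842238498468985304411633328563816800 + 260805848081517044208070914906168246638400 + 251491353507177149772068382230947952115600 + 242819237868998627366134989740225608939200 + 234725263273365339787263823415551421974560 + 227153480587127748181223054918275569652800 + 220054934318780006050559834452079458101150 + 213386602975786672533876203105046747249600 + 207110526417675299812291608896074784095200 + 201193082805741719817654705784758361692480 + 195604386061137783156053186179626184978800 + 190317781032458383611294991958555207006400 + 185309418373709478779418807959645859453600 + 180557894825665645990202941088885709211200 + 176043947455024004840447867561663566480920 + 171750192639047809600436943962598601444800 + 167660902338118099848045588153965301410400 + 163761811586068841712044527964338201377600 + 160039952231840004400407152328785060437200 + 156483508848910226524842548943700947983040 + 153081693439151308556911189184055275200800 + 149824636131935323268466270265245588494400 + 146703289545853337367039889634719638734100 + 143709344861244085584039075560541686923200 + 140835157964019203872358294049330853184736 + 138073684278450199874861072597383189396800 + 135418421119249234492652205816664281908400 + 132863356569829437615432352876727219985600 + 130402924040758522104035457453084123319200 + 128031961785472003520325721863028048349760 + 125745676753588574886034191115473976057800 + 123539612249139652519612538639763906302400 + 121409618934499313683067494870112804469600 + 119351828783067121925727367838415977275200 + 117362631636682669893631911707775710987280 + 115438654068868199895375650860107256708800 + 113576740293563874090611527459137784826400 + 111773934892078733232030392102643534273600 + 110027467159390003025279917226039729050575 + 108334736895399387594121764653331425526720 + 106693301487893336266938101552523373624800 + 105100864152253137218177831380097651630400 + 103555263208837649906145804448037392047600 + 102054462292767539037940792789370183467200 + 100596541402870859908827352892379180846240 + 99179688707055777374900207076993558580800 + 97802193030568891578026593089813092489400 + 96462436961656988953670064417349899441600 + 95158890516229191805647495979277603503200 + 93890105309346135914905529366220568789824 + 92654709186854739389709403979822929726800 + 91451401275337145371661229902162891678400 + 90278947412832822995101470544442854605600 + 89136175926594432830606515221095476699200 + 88021973727512002420223933780831783240460 + 86935282693839014736023638302056082212800 + 85875096319523904800218471981299300722400 + 84840456604830845706239936174295694689600 + 83830451169059049924022794076982650705200 + 82844210567070119924916643558429913638080 + 81880905793034420856022263982169100688800 + 80939745956332875788711663246741869646400 + 80019976115920002200203576164392530218600 + 79120875260684945995706906769286996171200 + 78241754424455113262421274471850473991520 + 77381954925285276852944117609522446804800 + 76540846719575654278455594592027637600400 + 75717826862375916060407684972758523217600 + 74912318065967661634233135132622794247200 + 74123767349483791511767523183858343781440 + 73351644772926668683519944817359819367050 + 72595442249494434985751697963572604734400 + 71854672430622042792019537780270843461600 + 71128867658595557511292067701682249083200 + 70417578982009601936179147024665426592368 + 69720375229712477164533808935312303556800 + 69036842139225099937430536298691594698400 = 36667013823157824256661297404071935803725475, so H_102 = 36667013823157824256661297404071935803725475/7041757898200960193617914702466542659236800; reducing by gcd(36667013823157824256661297404071935803725475, 7041757898200960193617914702466542659236800) = 25 gives 1466680552926312970266451896162877432149019/281670315928038407744716588098661706369472 ≈ 5.20708. (The PNT-adjacent estimate ln(102) + γ ≈ 5.20219 matches within O(1/n).)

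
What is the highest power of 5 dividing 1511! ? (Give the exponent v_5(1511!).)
v_5(1511!) = 376

Legendre's formula: v_p(n!) = Σ_{k ≥ 1} ⌊n / p^k⌋. For p = 5, n = 1511, the terms are:
  ⌊1511/5^1⌋ = ⌊1511/5⌋ = 302
  ⌊1511/5^2⌋ = ⌊1511/25⌋ = 60
  ⌊1511/5^3⌋ = ⌊1511/125⌋ = 12
  ⌊1511/5^4⌋ = ⌊1511/625⌋ = 2
(the next term ⌊1511/5^5⌋ = 0, terminating the sum). Summing: v_5(1511!) = 302 + 60 + 12 + 2 = 376.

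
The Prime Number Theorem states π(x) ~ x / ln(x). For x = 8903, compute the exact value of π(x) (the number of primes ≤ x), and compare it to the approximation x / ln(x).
π(8903) = 1108;  x/ln(x) ≈ 978.98;  relative error ≈ 11.64%.

Directly count primes up to 8903: π(8903) = 1108. The PNT approximation gives 8903/ln(8903) ≈ 8903/9.09414 ≈ 978.98. Relative error (π(x) − x/ln(x)) / π(x) ≈ 11.64%; the approximation is known to undercount slightly (Li(x) is a better estimate).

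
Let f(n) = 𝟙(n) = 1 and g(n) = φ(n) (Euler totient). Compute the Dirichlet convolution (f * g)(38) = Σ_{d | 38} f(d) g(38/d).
(𝟙 * φ)(38) = 38

Divisors of 38: [1, 2, 19, 38]. For each d | 38:
  d = 1: 𝟙(1) · φ(38/1) = 1 · 18 = 18
  d = 2: 𝟙(2) · φ(38/2) = 1 · 18 = 18
  d = 19: 𝟙(19) · φ(38/19) = 1 · 1 = 1
  d = 38: 𝟙(38) · φ(38/38) = 1 · 1 = 1
Summing: (𝟙 * φ)(38) = 18 + 18 + 1 + 1 = 38.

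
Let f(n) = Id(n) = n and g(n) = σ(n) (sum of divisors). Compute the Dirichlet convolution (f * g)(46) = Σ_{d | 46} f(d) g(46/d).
(Id * σ)(46) = 235

Divisors of 46: [1, 2, 23, 46]. For each d | 46:
  d = 1: Id(1) · σ(46/1) = 1 · 72 = 72
  d = 2: Id(2) · σ(46/2) = 2 · 24 = 48
  d = 23: Id(23) · σ(46/23) = 23 · 3 = 69
  d = 46: Id(46) · σ(46/46) = 46 · 1 = 46
Summing: (Id * σ)(46) = 72 + 48 + 69 + 46 = 235.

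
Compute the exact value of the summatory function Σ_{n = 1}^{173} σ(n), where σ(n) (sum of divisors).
Σ_{n ≤ 173} σ(n) = 24604

Compute σ(n) for each 1 ≤ n ≤ 173: σ(1) = 1, σ(2) = 3, σ(3) = 4, σ(4) = 7, σ(5) = 6, σ(6) = 12, σ(7) = 8, σ(8) = 15, σ(9) = 13, σ(10) = 18, σ(11) = 12, σ(12) = 28, σ(13) = 14, σ(14) = 24, σ(15) = 24, σ(16) = 31, σ(17) = 18, σ(18) = 39, σ(19) = 20, σ(20) = 42, σ(21) = 32, σ(22) = 36, σ(23) = 24, σ(24) = 60, σ(25) = 31, σ(26) = 42, σ(27) = 40, σ(28) = 56, σ(29) = 30, σ(30) = 72, σ(31) = 32, σ(32) = 63, σ(33) = 48, σ(34) = 54, σ(35) = 48, σ(36) = 91, σ(37) = 38, σ(38) = 60, σ(39) = 56, σ(40) = 90, σ(41) = 42, σ(42) = 96, σ(43) = 44, σ(44) = 84, σ(45) = 78, σ(46) = 72, σ(47) = 48, σ(48) = 124, σ(49) = 57, σ(50) = 93, σ(51) = 72, σ(52) = 98, σ(53) = 54, σ(54) = 120, σ(55) = 72, σ(56) = 120, σ(57) = 80, σ(58) = 90, σ(59) = 60, σ(60) = 168, σ(61) = 62, σ(62) = 96, σ(63) = 104, σ(64) = 127, σ(65) = 84, σ(66) = 144, σ(67) = 68, σ(68) = 126, σ(69) = 96, σ(70) = 144, σ(71) = 72, σ(72) = 195, σ(73) = 74, σ(74) = 114, σ(75) = 124, σ(76) = 140, σ(77) = 96, σ(78) = 168, σ(79) = 80, σ(80) = 186, σ(81) = 121, σ(82) = 126, σ(83) = 84, σ(84) = 224, σ(85) = 108, σ(86) = 132, σ(87) = 120, σ(88) = 180, σ(89) = 90, σ(90) = 234, σ(91) = 112, σ(92) = 168, σ(93) = 128, σ(94) = 144, σ(95) = 120, σ(96) = 252, σ(97) = 98, σ(98) = 171, σ(99) = 156, σ(100) = 217, σ(101) = 102, σ(102) = 216, σ(103) = 104, σ(104) = 210, σ(105) = 192, σ(106) = 162, σ(107) = 108, σ(108) = 280, σ(109) = 110, σ(110) = 216, σ(111) = 152, σ(112) = 248, σ(113) = 114, σ(114) = 240, σ(115) = 144, σ(116) = 210, σ(117) = 182, σ(118) = 180, σ(119) = 144, σ(120) = 360, σ(121) = 133, σ(122) = 186, σ(123) = 168, σ(124) = 224, σ(125) = 156, σ(126) = 312, σ(127) = 128, σ(128) = 255, σ(129) = 176, σ(130) = 252, σ(131) = 132, σ(132) = 336, σ(133) = 160, σ(134) = 204, σ(135) = 240, σ(136) = 270, σ(137) = 138, σ(138) = 288, σ(139) = 140, σ(140) = 336, σ(141) = 192, σ(142) = 216, σ(143) = 168, σ(144) = 403, σ(145) = 180, σ(146) = 222, σ(147) = 228, σ(148) = 266, σ(149) = 150, σ(150) = 372, σ(151) = 152, σ(152) = 300, σ(153) = 234, σ(154) = 288, σ(155) = 192, σ(156) = 392, σ(157) = 158, σ(158) = 240, σ(159) = 216, σ(160) = 378, σ(161) = 192, σ(162) = 363, σ(163) = 164, σ(164) = 294, σ(165) = 288, σ(166) = 252, σ(167) = 168, σ(168) = 480, σ(169) = 183, σ(170) = 324, σ(171) = 260, σ(172) = 308, σ(173) = 174. Summing all 173 values: 24604. (Average order: Σ_{n ≤ x} σ(n) ~ (π²/12) x². For x = 173, (π²/12)·173² ≈ 24615.62.)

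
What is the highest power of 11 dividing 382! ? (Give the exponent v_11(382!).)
v_11(382!) = 37

Legendre's formula: v_p(n!) = Σ_{k ≥ 1} ⌊n / p^k⌋. For p = 11, n = 382, the terms are:
  ⌊382/11^1⌋ = ⌊382/11⌋ = 34
  ⌊382/11^2⌋ = ⌊382/121⌋ = 3
(the next term ⌊382/11^3⌋ = 0, terminating the sum). Summing: v_11(382!) = 34 + 3 = 37.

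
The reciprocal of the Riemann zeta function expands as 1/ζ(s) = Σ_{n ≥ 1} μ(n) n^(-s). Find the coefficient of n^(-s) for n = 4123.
μ(4123) = -1

Factor n = 4123 = 7 · 19 · 31. μ(n) = 0 if any exponent ≥ 2 (not squarefree); otherwise μ(n) = (−1)^{ω(n)} where ω(n) is the number of distinct prime factors. Applying: μ(4123) = -1.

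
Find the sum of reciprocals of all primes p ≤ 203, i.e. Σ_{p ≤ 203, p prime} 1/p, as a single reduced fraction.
Σ 1/p = 15202313841027497739047080375538859939135227730139536997746371469607707132833646367/7799922041683461553249199106329813876687996789903550945093032474868511536164700810

π(203) = 46, so the primes ≤ 203 are [2, 3, 5, 7, 11, 13, 17, 19, 23, 29, 31, 37, 41, 43, 47, 53, 59, 61, 67, 71, 73, 79, 83, 89, 97, 101, 103, 107, 109, 113, 127, 131, 137, 139, 149, 151, 157, 163, 167, 173, 179, 181, 191, 193, 197, 199]. Summing 1/p over these primes: 15202313841027497739047080375538859939135227730139536997746371469607707132833646367/7799922041683461553249199106329813876687996789903550945093032474868511536164700810 ≈ 1.9490. Mertens estimate ln ln(203) + 0.2615 ≈ 1.9317.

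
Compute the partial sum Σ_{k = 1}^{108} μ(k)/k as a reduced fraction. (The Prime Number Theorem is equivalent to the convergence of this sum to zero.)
Σ μ(k)/k = -471587355397623908340013564541943736683/61104193276071414630466614650954086866535

Values of μ(k) for 1 ≤ k ≤ 108: μ(1) = 1, μ(2) = -1, μ(3) = -1, μ(5) = -1, μ(6) = 1, μ(7) = -1, μ(10) = 1, μ(11) = -1, μ(13) = -1, μ(14) = 1, μ(15) = 1, μ(17) = -1, μ(19) = -1, μ(21) = 1, μ(22) = 1, μ(23) = -1, μ(26) = 1, μ(29) = -1, μ(30) = -1, μ(31) = -1, μ(33) = 1, μ(34) = 1, μ(35) = 1, μ(37) = -1, μ(38) = 1, μ(39) = 1, μ(41) = -1, μ(42) = -1, μ(43) = -1, μ(46) = 1, μ(47) = -1, μ(51) = 1, μ(53) = -1, μ(55) = 1, μ(57) = 1, μ(58) = 1, μ(59) = -1, μ(61) = -1, μ(62) = 1, μ(65) = 1, μ(66) = -1, μ(67) = -1, μ(69) = 1, μ(70) = -1, μ(71) = -1, μ(73) = -1, μ(74) = 1, μ(77) = 1, μ(78) = -1, μ(79) = -1, μ(82) = 1, μ(83) = -1, μ(85) = 1, μ(86) = 1, μ(87) = 1, μ(89) = -1, μ(91) = 1, μ(93) = 1, μ(94) = 1, μ(95) = 1, μ(97) = -1, μ(101) = -1, μ(102) = -1, μ(103) = -1, μ(105) = -1, μ(106) = 1, μ(107) = -1, with μ = 0 on non-squarefree integers. Summing μ(k)/k for k where μ(k) ≠ 0 gives -471587355397623908340013564541943736683/61104193276071414630466614650954086866535 ≈ -0.0077. (PNT ⟺ this sum → 0 as n → ∞.)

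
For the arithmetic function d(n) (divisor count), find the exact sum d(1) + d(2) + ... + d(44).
Σ_{n ≤ 44} d(n) = 176

Compute d(n) for each 1 ≤ n ≤ 44: d(1) = 1, d(2) = 2, d(3) = 2, d(4) = 3, d(5) = 2, d(6) = 4, d(7) = 2, d(8) = 4, d(9) = 3, d(10) = 4, d(11) = 2, d(12) = 6, d(13) = 2, d(14) = 4, d(15) = 4, d(16) = 5, d(17) = 2, d(18) = 6, d(19) = 2, d(20) = 6, d(21) = 4, d(22) = 4, d(23) = 2, d(24) = 8, d(25) = 3, d(26) = 4, d(27) = 4, d(28) = 6, d(29) = 2, d(30) = 8, d(31) = 2, d(32) = 6, d(33) = 4, d(34) = 4, d(35) = 4, d(36) = 9, d(37) = 2, d(38) = 4, d(39) = 4, d(40) = 8, d(41) = 2, d(42) = 8, d(43) = 2, d(44) = 6. Summing all 44 values: 176. (Dirichlet's divisor formula: Σ_{n ≤ x} d(n) = x ln(x) + (2γ − 1) x + O(√x). For x = 44, the asymptotic estimate is ≈ 173.30.)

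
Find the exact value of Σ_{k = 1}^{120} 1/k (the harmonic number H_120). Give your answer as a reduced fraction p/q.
H_120 = 18661952910524692834612799443020757786224277983797/3475956553913558034594585593659201286533187398464

Direct summation: H_120 = 1 + 1/2 + ... + 1/120. The least common denominator is lcm(1, ..., 120) = 955888052326228459513511038256280353796626534577600; over this denominator the numerator is 955888052326228459513511038256280353796626534577600 + 477944026163114229756755519128140176898313267288800 + 318629350775409486504503679418760117932208844859200 + 238972013081557114878377759564070088449156633644400 + 191177610465245691902702207651256070759325306915520 + 159314675387704743252251839709380058966104422429600 + 136555436046604065644787291179468621970946647796800 + 119486006540778557439188879782035044224578316822200 + 106209783591803162168167893139586705977402948286400 + 95588805232622845951351103825628035379662653457760 + 86898913847838950864864639841480032163329684961600 + 79657337693852371626125919854690029483052211214800 + 73529850178940650731808541404329257984355887275200 + 68277718023302032822393645589734310985473323898400 + 63725870155081897300900735883752023586441768971840 + 59743003270389278719594439891017522112289158411100 + 56228708960366379971383002250369432576272149092800 + 53104891795901581084083946569793352988701474143200 + 50309897490854129448079528329277913357717186030400 + 47794402616311422975675551912814017689831326728880 + 45518478682201355214929097059822873990315549265600 + 43449456923919475432432319920740016081664842480800 + 41560350101140367804935262532881754512896805851200 + 39828668846926185813062959927345014741526105607400 + 38235522093049138380540441530251214151865061383104 + 36764925089470325365904270702164628992177943637600 + 35403261197267720722722631046528901992467649428800 + 34138859011651016411196822794867155492736661949200 + 32961656976766498603914173732975184613676777054400 + 31862935077540948650450367941876011793220884485920 + 30835098462136401919790678653428398509568597889600 + 29871501635194639359797219945508761056144579205550 + 28966304615946316954954879947160010721109894987200 + 28114354480183189985691501125184716288136074546400 + 27311087209320813128957458235893724394189329559360 + 26552445897950790542041973284896676494350737071600 + 25834812225033201608473271304223793345854771204800 + 25154948745427064724039764164638956678858593015200 + 24509950059646883577269513801443085994785295758400 + 23897201308155711487837775956407008844915663364440 + 23314342739664108768622220445275130580405525233600 + 22759239341100677607464548529911436995157774632800 + 22229954705261126965430489261773961716200617083200 + 21724728461959737716216159960370008040832421240400 + 21241956718360632433633578627917341195480589657280 + 20780175050570183902467631266440877256448402925600 + 20338043666515499138585341239495326676523968820800 + 19914334423463092906531479963672507370763052803700 + 19507919435229152234969613025638374567278092542400 + 19117761046524569190270220765125607075932530691552 + 18742902986788793323794334083456477525424049697600 + 18382462544735162682952135351082314496088971818800 + 18035623628796763387047378080307176486728802539200 + 17701630598633860361361315523264450996233824714400 + 17379782769567790172972927968296006432665936992320 + 17069429505825508205598411397433577746368330974600 + 16769965830284709816026509443092637785905728676800 + 16480828488383249301957086866487592306838388527200 + 16201492412308956940906966750106446674519093806400 + 15931467538770474325225183970938005896610442242960 + 15670295939774237041205098987807874652403713681600 + 15417549231068200959895339326714199254784298944800 + 15172826227400451738309699019940957996771849755200 + 14935750817597319679898609972754380528072289602775 + 14705970035788130146361708280865851596871177455040 + 14483152307973158477477439973580005360554947493600 + 14266985855615350141992702063526572444725769172800 + 14057177240091594992845750562592358144068037273200 + 13853450033713455934978420844293918170965601950400 + 13655543604660406564478729117946862197094664779680 + 13463212004594767035401563919102540194318683585600 + 13276222948975395271020986642448338247175368535800 + 13094356881181211774157685455565484298583925131200 + 12917406112516600804236635652111896672927385602400 + 12745174031016379460180147176750404717288353794368 + 12577474372713532362019882082319478339429296507600 + 12414130549691278694980662834497147451904240708800 + 12254975029823441788634756900721542997392647879200 + 12099848763623145057133051117168105744261095374400 + 11948600654077855743918887978203504422457831682220 + 11801087065755906907574210348842967330822549809600 + 11657171369832054384311110222637565290202762616800 + 11516723522002752524259169135617835587911163067200 + 11379619670550338803732274264955718497578887316400 + 11245741792073275994276600450073886515254429818560 + 11114977352630563482715244630886980858100308541600 + 10987218992255499534638057910991728204558925684800 + 10862364230979868858108079980185004020416210620200 + 10740315194676724264196753238834610716816028478400 + 10620978359180316216816789313958670597740294828640 + 10504264311277235818829791629189893997765126753600 + 10390087525285091951233815633220438628224201462800 + 10278366154045467306596892884476132836522865963200 + 10169021833257749569292670619747663338261984410400 + 10061979498170825889615905665855582671543437206080 + 9957167211731546453265739981836253685381526401850 + 9854516003363179994984649878930725296872438500800 + 9753959717614576117484806512819187283639046271200 + 9655434871982105651651626649053336907036631662400 + 9558880523262284595135110382562803537966265345776 + 9464238141843846133797138992636439146501252817600 + 9371451493394396661897167041728238762712024848800 + 9280466527439111257412728526760003434918704219200 + 9191231272367581341476067675541157248044485909400 + 9103695736440271042985819411964574798063109853120 + 9017811814398381693523689040153588243364401269600 + 8933533199310546350593561105198881811183425556800 + 8850815299316930180680657761632225498116912357200 + 8769615158956224399206523286754865631161711326400 + 8689891384783895086486463984148003216332968496160 + 8611604075011067202824423768074597781951590401600 + 8534714752912754102799205698716788873184165487300 + 8459186303771933270031071135011330564571916235200 + 8384982915142354908013254721546318892952864338400 + 8312070020228073560987052506576350902579361170240 + 8240414244191624650978543433243796153419194263600 + 8169983353215627859089837933814361998261765252800 + 8100746206154478470453483375053223337259546903200 + 8032672708623768567340428892909918939467449870400 + 7965733769385237162612591985469002948305221121480 = 5132037050394290529518519846830708391211676445544175, so H_120 = 5132037050394290529518519846830708391211676445544175/955888052326228459513511038256280353796626534577600; reducing by gcd(5132037050394290529518519846830708391211676445544175, 955888052326228459513511038256280353796626534577600) = 275 gives 18661952910524692834612799443020757786224277983797/3475956553913558034594585593659201286533187398464 ≈ 5.36887. (The PNT-adjacent estimate ln(120) + γ ≈ 5.36471 matches within O(1/n).)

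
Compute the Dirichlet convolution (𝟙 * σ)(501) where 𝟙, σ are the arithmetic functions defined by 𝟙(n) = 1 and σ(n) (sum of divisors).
(𝟙 * σ)(501) = 845

Divisors of 501: [1, 3, 167, 501]. For each d | 501:
  d = 1: 𝟙(1) · σ(501/1) = 1 · 672 = 672
  d = 3: 𝟙(3) · σ(501/3) = 1 · 168 = 168
  d = 167: 𝟙(167) · σ(501/167) = 1 · 4 = 4
  d = 501: 𝟙(501) · σ(501/501) = 1 · 1 = 1
Summing: (𝟙 * σ)(501) = 672 + 168 + 4 + 1 = 845.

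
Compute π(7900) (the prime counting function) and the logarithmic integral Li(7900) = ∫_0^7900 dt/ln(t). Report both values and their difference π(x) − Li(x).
π(7900) = 997;  Li(7900) ≈ 1015.28;  π(x) − Li(x) ≈ -18.28.

Direct count of primes ≤ 7900 gives π(7900) = 997. Numerical evaluation of the logarithmic integral gives Li(7900) ≈ 1015.28. The difference π(x) − Li(x) ≈ -18.28 is typically negative for small/moderate x (Li(x) overestimates), though Littlewood's theorem shows this sign changes infinitely often.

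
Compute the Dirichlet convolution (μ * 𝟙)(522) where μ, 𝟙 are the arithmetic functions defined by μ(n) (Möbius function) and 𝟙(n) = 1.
(μ * 𝟙)(522) = 0

Divisors of 522: [1, 2, 3, 6, 9, 18, 29, 58, 87, 174, 261, 522]. For each d | 522:
  d = 1: μ(1) · 𝟙(522/1) = 1 · 1 = 1
  d = 2: μ(2) · 𝟙(522/2) = -1 · 1 = -1
  d = 3: μ(3) · 𝟙(522/3) = -1 · 1 = -1
  d = 6: μ(6) · 𝟙(522/6) = 1 · 1 = 1
  d = 9: μ(9) · 𝟙(522/9) = 0 · 1 = 0
  d = 18: μ(18) · 𝟙(522/18) = 0 · 1 = 0
  d = 29: μ(29) · 𝟙(522/29) = -1 · 1 = -1
  d = 58: μ(58) · 𝟙(522/58) = 1 · 1 = 1
  d = 87: μ(87) · 𝟙(522/87) = 1 · 1 = 1
  d = 174: μ(174) · 𝟙(522/174) = -1 · 1 = -1
  d = 261: μ(261) · 𝟙(522/261) = 0 · 1 = 0
  d = 522: μ(522) · 𝟙(522/522) = 0 · 1 = 0
Summing: (μ * 𝟙)(522) = 1 + -1 + -1 + 1 + 0 + 0 + -1 + 1 + 1 + -1 + 0 + 0 = 0.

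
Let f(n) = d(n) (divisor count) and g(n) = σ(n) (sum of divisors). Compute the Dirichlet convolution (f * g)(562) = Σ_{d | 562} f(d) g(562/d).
(d * σ)(562) = 1420

Divisors of 562: [1, 2, 281, 562]. For each d | 562:
  d = 1: d(1) · σ(562/1) = 1 · 846 = 846
  d = 2: d(2) · σ(562/2) = 2 · 282 = 564
  d = 281: d(281) · σ(562/281) = 2 · 3 = 6
  d = 562: d(562) · σ(562/562) = 4 · 1 = 4
Summing: (d * σ)(562) = 846 + 564 + 6 + 4 = 1420.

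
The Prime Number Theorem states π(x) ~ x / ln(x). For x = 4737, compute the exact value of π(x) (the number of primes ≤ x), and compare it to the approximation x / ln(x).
π(4737) = 639;  x/ln(x) ≈ 559.72;  relative error ≈ 12.41%.

Directly count primes up to 4737: π(4737) = 639. The PNT approximation gives 4737/ln(4737) ≈ 4737/8.46316 ≈ 559.72. Relative error (π(x) − x/ln(x)) / π(x) ≈ 12.41%; the approximation is known to undercount slightly (Li(x) is a better estimate).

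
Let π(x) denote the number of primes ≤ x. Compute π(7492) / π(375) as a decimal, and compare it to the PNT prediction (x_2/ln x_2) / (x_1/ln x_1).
π(7492)/π(375) = 949/74 ≈ 12.8243;  PNT prediction ≈ 13.2725.

π(375) = 74 and π(7492) = 949, so π(7492)/π(375) ≈ 12.8243. The PNT-predicted ratio is (7492/ln(7492)) / (375/ln(375)) ≈ 13.2725. The two agree to within a few percent, as expected.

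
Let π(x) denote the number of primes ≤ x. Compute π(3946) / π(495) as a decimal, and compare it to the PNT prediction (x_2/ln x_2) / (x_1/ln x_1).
π(3946)/π(495) = 547/94 ≈ 5.8191;  PNT prediction ≈ 5.9732.

π(495) = 94 and π(3946) = 547, so π(3946)/π(495) ≈ 5.8191. The PNT-predicted ratio is (3946/ln(3946)) / (495/ln(495)) ≈ 5.9732. The two agree to within a few percent, as expected.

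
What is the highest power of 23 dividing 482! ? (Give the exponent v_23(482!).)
v_23(482!) = 20

Legendre's formula: v_p(n!) = Σ_{k ≥ 1} ⌊n / p^k⌋. For p = 23, n = 482, the terms are:
  ⌊482/23^1⌋ = ⌊482/23⌋ = 20
(the next term ⌊482/23^2⌋ = 0, terminating the sum). Summing: v_23(482!) = 20 = 20.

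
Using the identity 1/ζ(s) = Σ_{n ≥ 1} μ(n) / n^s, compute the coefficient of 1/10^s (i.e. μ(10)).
μ(10) = 1

Factor n = 10 = 2 · 5. μ(n) = 0 if any exponent ≥ 2 (not squarefree); otherwise μ(n) = (−1)^{ω(n)} where ω(n) is the number of distinct prime factors. Applying: μ(10) = 1.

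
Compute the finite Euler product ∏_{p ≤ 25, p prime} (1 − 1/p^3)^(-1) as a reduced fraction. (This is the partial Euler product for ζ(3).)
∏ = 580625301352525/483109627290624

The primes p ≤ 25 are [2, 3, 5, 7, 11, 13, 17, 19, 23]. For each prime, (1 − 1/p^3)^(-1) = p^3 / (p^3 − 1). The product is (1 − 1/2^3)^(-1), (1 − 1/3^3)^(-1), (1 − 1/5^3)^(-1), (1 − 1/7^3)^(-1), (1 − 1/11^3)^(-1), (1 − 1/13^3)^(-1), (1 − 1/17^3)^(-1), (1 − 1/19^3)^(-1), (1 − 1/23^3)^(-1) = ∏ p^3 / (p^3 − 1) = 580625301352525/483109627290624.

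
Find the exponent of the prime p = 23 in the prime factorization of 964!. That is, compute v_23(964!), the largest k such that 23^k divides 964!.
v_23(964!) = 42

Legendre's formula: v_p(n!) = Σ_{k ≥ 1} ⌊n / p^k⌋. For p = 23, n = 964, the terms are:
  ⌊964/23^1⌋ = ⌊964/23⌋ = 41
  ⌊964/23^2⌋ = ⌊964/529⌋ = 1
(the next term ⌊964/23^3⌋ = 0, terminating the sum). Summing: v_23(964!) = 41 + 1 = 42.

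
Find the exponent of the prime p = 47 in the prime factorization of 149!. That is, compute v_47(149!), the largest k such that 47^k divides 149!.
v_47(149!) = 3

Legendre's formula: v_p(n!) = Σ_{k ≥ 1} ⌊n / p^k⌋. For p = 47, n = 149, the terms are:
  ⌊149/47^1⌋ = ⌊149/47⌋ = 3
(the next term ⌊149/47^2⌋ = 0, terminating the sum). Summing: v_47(149!) = 3 = 3.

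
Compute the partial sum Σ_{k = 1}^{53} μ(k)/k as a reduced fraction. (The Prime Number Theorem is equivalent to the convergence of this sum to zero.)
Σ μ(k)/k = -214765271462202733/10863052825730014910

Values of μ(k) for 1 ≤ k ≤ 53: μ(1) = 1, μ(2) = -1, μ(3) = -1, μ(5) = -1, μ(6) = 1, μ(7) = -1, μ(10) = 1, μ(11) = -1, μ(13) = -1, μ(14) = 1, μ(15) = 1, μ(17) = -1, μ(19) = -1, μ(21) = 1, μ(22) = 1, μ(23) = -1, μ(26) = 1, μ(29) = -1, μ(30) = -1, μ(31) = -1, μ(33) = 1, μ(34) = 1, μ(35) = 1, μ(37) = -1, μ(38) = 1, μ(39) = 1, μ(41) = -1, μ(42) = -1, μ(43) = -1, μ(46) = 1, μ(47) = -1, μ(51) = 1, μ(53) = -1, with μ = 0 on non-squarefree integers. Summing μ(k)/k for k where μ(k) ≠ 0 gives -214765271462202733/10863052825730014910 ≈ -0.0198. (PNT ⟺ this sum → 0 as n → ∞.)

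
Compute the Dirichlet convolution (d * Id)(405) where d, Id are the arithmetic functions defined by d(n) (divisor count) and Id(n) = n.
(d * Id)(405) = 1253

Divisors of 405: [1, 3, 5, 9, 15, 27, 45, 81, 135, 405]. For each d | 405:
  d = 1: d(1) · Id(405/1) = 1 · 405 = 405
  d = 3: d(3) · Id(405/3) = 2 · 135 = 270
  d = 5: d(5) · Id(405/5) = 2 · 81 = 162
  d = 9: d(9) · Id(405/9) = 3 · 45 = 135
  d = 15: d(15) · Id(405/15) = 4 · 27 = 108
  d = 27: d(27) · Id(405/27) = 4 · 15 = 60
  d = 45: d(45) · Id(405/45) = 6 · 9 = 54
  d = 81: d(81) · Id(405/81) = 5 · 5 = 25
  d = 135: d(135) · Id(405/135) = 8 · 3 = 24
  d = 405: d(405) · Id(405/405) = 10 · 1 = 10
Summing: (d * Id)(405) = 405 + 270 + 162 + 135 + 108 + 60 + 54 + 25 + 24 + 10 = 1253.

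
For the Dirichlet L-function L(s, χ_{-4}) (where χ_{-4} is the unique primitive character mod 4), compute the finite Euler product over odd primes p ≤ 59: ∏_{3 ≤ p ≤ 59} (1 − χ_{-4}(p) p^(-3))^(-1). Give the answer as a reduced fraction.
∏ = 33892950142980005397598438491456695728452775811/34979163586504081013297614880240795412263337984

The odd primes p ≤ 59 are [3, 5, 7, 11, 13, 17, 19, 23, 29, 31, 37, 41, 43, 47, 53, 59]. For each, χ(p) = 1 if p ≡ 1 mod 4, χ(p) = −1 if p ≡ 3 mod 4. Taking (1 − χ(p)/p^3)^(-1) = p^3/(p^3 − χ(p)): (1 − (-1)/3^3)^(-1) · (1 − (1)/5^3)^(-1) · (1 − (-1)/7^3)^(-1) · (1 − (-1)/11^3)^(-1) · (1 − (1)/13^3)^(-1) · (1 − (1)/17^3)^(-1) · (1 − (-1)/19^3)^(-1) · (1 − (-1)/23^3)^(-1) · (1 − (1)/29^3)^(-1) · (1 − (-1)/31^3)^(-1) · (1 − (1)/37^3)^(-1) · (1 − (1)/41^3)^(-1) · (1 − (-1)/43^3)^(-1) · (1 − (-1)/47^3)^(-1) · (1 − (1)/53^3)^(-1) · (1 − (-1)/59^3)^(-1) = 33892950142980005397598438491456695728452775811/34979163586504081013297614880240795412263337984.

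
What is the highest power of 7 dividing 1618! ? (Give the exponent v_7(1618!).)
v_7(1618!) = 268

Legendre's formula: v_p(n!) = Σ_{k ≥ 1} ⌊n / p^k⌋. For p = 7, n = 1618, the terms are:
  ⌊1618/7^1⌋ = ⌊1618/7⌋ = 231
  ⌊1618/7^2⌋ = ⌊1618/49⌋ = 33
  ⌊1618/7^3⌋ = ⌊1618/343⌋ = 4
(the next term ⌊1618/7^4⌋ = 0, terminating the sum). Summing: v_7(1618!) = 231 + 33 + 4 = 268.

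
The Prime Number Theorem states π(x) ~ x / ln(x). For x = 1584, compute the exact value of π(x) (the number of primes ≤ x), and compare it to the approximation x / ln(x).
π(1584) = 250;  x/ln(x) ≈ 214.99;  relative error ≈ 14.00%.

Directly count primes up to 1584: π(1584) = 250. The PNT approximation gives 1584/ln(1584) ≈ 1584/7.36771 ≈ 214.99. Relative error (π(x) − x/ln(x)) / π(x) ≈ 14.00%; the approximation is known to undercount slightly (Li(x) is a better estimate).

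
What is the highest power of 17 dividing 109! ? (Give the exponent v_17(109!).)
v_17(109!) = 6

Legendre's formula: v_p(n!) = Σ_{k ≥ 1} ⌊n / p^k⌋. For p = 17, n = 109, the terms are:
  ⌊109/17^1⌋ = ⌊109/17⌋ = 6
(the next term ⌊109/17^2⌋ = 0, terminating the sum). Summing: v_17(109!) = 6 = 6.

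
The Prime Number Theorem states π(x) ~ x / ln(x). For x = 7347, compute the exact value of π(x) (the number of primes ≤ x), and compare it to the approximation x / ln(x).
π(7347) = 935;  x/ln(x) ≈ 825.32;  relative error ≈ 11.73%.

Directly count primes up to 7347: π(7347) = 935. The PNT approximation gives 7347/ln(7347) ≈ 7347/8.90205 ≈ 825.32. Relative error (π(x) − x/ln(x)) / π(x) ≈ 11.73%; the approximation is known to undercount slightly (Li(x) is a better estimate).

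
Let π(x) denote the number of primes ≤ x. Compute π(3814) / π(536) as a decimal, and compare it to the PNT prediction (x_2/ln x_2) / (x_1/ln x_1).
π(3814)/π(536) = 529/99 ≈ 5.3434;  PNT prediction ≈ 5.4224.

π(536) = 99 and π(3814) = 529, so π(3814)/π(536) ≈ 5.3434. The PNT-predicted ratio is (3814/ln(3814)) / (536/ln(536)) ≈ 5.4224. The two agree to within a few percent, as expected.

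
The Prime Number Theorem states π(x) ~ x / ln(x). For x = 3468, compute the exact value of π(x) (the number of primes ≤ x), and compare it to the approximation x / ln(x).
π(3468) = 486;  x/ln(x) ≈ 425.45;  relative error ≈ 12.46%.

Directly count primes up to 3468: π(3468) = 486. The PNT approximation gives 3468/ln(3468) ≈ 3468/8.15133 ≈ 425.45. Relative error (π(x) − x/ln(x)) / π(x) ≈ 12.46%; the approximation is known to undercount slightly (Li(x) is a better estimate).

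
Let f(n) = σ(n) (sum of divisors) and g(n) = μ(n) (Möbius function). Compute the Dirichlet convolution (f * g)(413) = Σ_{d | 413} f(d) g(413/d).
(σ * μ)(413) = 413

Divisors of 413: [1, 7, 59, 413]. For each d | 413:
  d = 1: σ(1) · μ(413/1) = 1 · 1 = 1
  d = 7: σ(7) · μ(413/7) = 8 · -1 = -8
  d = 59: σ(59) · μ(413/59) = 60 · -1 = -60
  d = 413: σ(413) · μ(413/413) = 480 · 1 = 480
Summing: (σ * μ)(413) = 1 + -8 + -60 + 480 = 413.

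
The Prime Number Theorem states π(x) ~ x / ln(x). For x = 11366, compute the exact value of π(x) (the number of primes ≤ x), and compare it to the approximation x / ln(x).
π(11366) = 1372;  x/ln(x) ≈ 1217.13;  relative error ≈ 11.29%.

Directly count primes up to 11366: π(11366) = 1372. The PNT approximation gives 11366/ln(11366) ≈ 11366/9.33838 ≈ 1217.13. Relative error (π(x) − x/ln(x)) / π(x) ≈ 11.29%; the approximation is known to undercount slightly (Li(x) is a better estimate).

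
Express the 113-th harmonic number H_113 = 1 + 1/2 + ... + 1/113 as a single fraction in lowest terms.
H_113 = 92269644494133624806164448254219916691626018956801/17379782769567790172972927968296006432665936992320

Direct summation: H_113 = 1 + 1/2 + ... + 1/113. The least common denominator is lcm(1, ..., 113) = 955888052326228459513511038256280353796626534577600; over this denominator the numerator is 955888052326228459513511038256280353796626534577600 + 477944026163114229756755519128140176898313267288800 + 318629350775409486504503679418760117932208844859200 + 238972013081557114878377759564070088449156633644400 + 191177610465245691902702207651256070759325306915520 + 159314675387704743252251839709380058966104422429600 + 136555436046604065644787291179468621970946647796800 + 119486006540778557439188879782035044224578316822200 + 106209783591803162168167893139586705977402948286400 + 95588805232622845951351103825628035379662653457760 + 86898913847838950864864639841480032163329684961600 + 79657337693852371626125919854690029483052211214800 + 73529850178940650731808541404329257984355887275200 + 68277718023302032822393645589734310985473323898400 + 63725870155081897300900735883752023586441768971840 + 59743003270389278719594439891017522112289158411100 + 56228708960366379971383002250369432576272149092800 + 53104891795901581084083946569793352988701474143200 + 50309897490854129448079528329277913357717186030400 + 47794402616311422975675551912814017689831326728880 + 45518478682201355214929097059822873990315549265600 + 43449456923919475432432319920740016081664842480800 + 41560350101140367804935262532881754512896805851200 + 39828668846926185813062959927345014741526105607400 + 38235522093049138380540441530251214151865061383104 + 36764925089470325365904270702164628992177943637600 + 35403261197267720722722631046528901992467649428800 + 34138859011651016411196822794867155492736661949200 + 32961656976766498603914173732975184613676777054400 + 31862935077540948650450367941876011793220884485920 + 30835098462136401919790678653428398509568597889600 + 29871501635194639359797219945508761056144579205550 + 28966304615946316954954879947160010721109894987200 + 28114354480183189985691501125184716288136074546400 + 27311087209320813128957458235893724394189329559360 + 26552445897950790542041973284896676494350737071600 + 25834812225033201608473271304223793345854771204800 + 25154948745427064724039764164638956678858593015200 + 24509950059646883577269513801443085994785295758400 + 23897201308155711487837775956407008844915663364440 + 23314342739664108768622220445275130580405525233600 + 22759239341100677607464548529911436995157774632800 + 22229954705261126965430489261773961716200617083200 + 21724728461959737716216159960370008040832421240400 + 21241956718360632433633578627917341195480589657280 + 20780175050570183902467631266440877256448402925600 + 20338043666515499138585341239495326676523968820800 + 19914334423463092906531479963672507370763052803700 + 19507919435229152234969613025638374567278092542400 + 19117761046524569190270220765125607075932530691552 + 18742902986788793323794334083456477525424049697600 + 18382462544735162682952135351082314496088971818800 + 18035623628796763387047378080307176486728802539200 + 17701630598633860361361315523264450996233824714400 + 17379782769567790172972927968296006432665936992320 + 17069429505825508205598411397433577746368330974600 + 16769965830284709816026509443092637785905728676800 + 16480828488383249301957086866487592306838388527200 + 16201492412308956940906966750106446674519093806400 + 15931467538770474325225183970938005896610442242960 + 15670295939774237041205098987807874652403713681600 + 15417549231068200959895339326714199254784298944800 + 15172826227400451738309699019940957996771849755200 + 14935750817597319679898609972754380528072289602775 + 14705970035788130146361708280865851596871177455040 + 14483152307973158477477439973580005360554947493600 + 14266985855615350141992702063526572444725769172800 + 14057177240091594992845750562592358144068037273200 + 13853450033713455934978420844293918170965601950400 + 13655543604660406564478729117946862197094664779680 + 13463212004594767035401563919102540194318683585600 + 13276222948975395271020986642448338247175368535800 + 13094356881181211774157685455565484298583925131200 + 12917406112516600804236635652111896672927385602400 + 12745174031016379460180147176750404717288353794368 + 12577474372713532362019882082319478339429296507600 + 12414130549691278694980662834497147451904240708800 + 12254975029823441788634756900721542997392647879200 + 12099848763623145057133051117168105744261095374400 + 11948600654077855743918887978203504422457831682220 + 11801087065755906907574210348842967330822549809600 + 11657171369832054384311110222637565290202762616800 + 11516723522002752524259169135617835587911163067200 + 11379619670550338803732274264955718497578887316400 + 11245741792073275994276600450073886515254429818560 + 11114977352630563482715244630886980858100308541600 + 10987218992255499534638057910991728204558925684800 + 10862364230979868858108079980185004020416210620200 + 10740315194676724264196753238834610716816028478400 + 10620978359180316216816789313958670597740294828640 + 10504264311277235818829791629189893997765126753600 + 10390087525285091951233815633220438628224201462800 + 10278366154045467306596892884476132836522865963200 + 10169021833257749569292670619747663338261984410400 + 10061979498170825889615905665855582671543437206080 + 9957167211731546453265739981836253685381526401850 + 9854516003363179994984649878930725296872438500800 + 9753959717614576117484806512819187283639046271200 + 9655434871982105651651626649053336907036631662400 + 9558880523262284595135110382562803537966265345776 + 9464238141843846133797138992636439146501252817600 + 9371451493394396661897167041728238762712024848800 + 9280466527439111257412728526760003434918704219200 + 9191231272367581341476067675541157248044485909400 + 9103695736440271042985819411964574798063109853120 + 9017811814398381693523689040153588243364401269600 + 8933533199310546350593561105198881811183425556800 + 8850815299316930180680657761632225498116912357200 + 8769615158956224399206523286754865631161711326400 + 8689891384783895086486463984148003216332968496160 + 8611604075011067202824423768074597781951590401600 + 8534714752912754102799205698716788873184165487300 + 8459186303771933270031071135011330564571916235200 = 5074830447177349364339044653982095418039431042624055, so H_113 = 5074830447177349364339044653982095418039431042624055/955888052326228459513511038256280353796626534577600; reducing by gcd(5074830447177349364339044653982095418039431042624055, 955888052326228459513511038256280353796626534577600) = 55 gives 92269644494133624806164448254219916691626018956801/17379782769567790172972927968296006432665936992320 ≈ 5.30902. (The PNT-adjacent estimate ln(113) + γ ≈ 5.30460 matches within O(1/n).)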